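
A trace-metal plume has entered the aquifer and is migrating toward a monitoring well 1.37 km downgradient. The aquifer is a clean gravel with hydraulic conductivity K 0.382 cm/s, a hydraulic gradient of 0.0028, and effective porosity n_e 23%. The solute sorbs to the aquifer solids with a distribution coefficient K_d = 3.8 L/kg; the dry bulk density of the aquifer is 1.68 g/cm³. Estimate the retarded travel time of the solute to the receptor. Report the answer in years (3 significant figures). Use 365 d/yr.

K = 0.382 cm/s × 864 = 330.0 m/d
Darcy flux q = K·i = 330.0 × 0.0028 = 0.9241 m/d
v_s = q/n_e = 0.9241/0.23 = 4.018 m/d
Retardation R = 1 + ρ_b·K_d/n = 1 + 1.68×3.8/0.23 = 28.76
Contaminant velocity v_c = v/R = 4.018/28.76 = 0.1397 m/d
L = 1.37 km = 1370 m
t = L/v_c = 1370/0.1397 = 9805 d
   = 9805/365 = 26.9 yr

26.9 years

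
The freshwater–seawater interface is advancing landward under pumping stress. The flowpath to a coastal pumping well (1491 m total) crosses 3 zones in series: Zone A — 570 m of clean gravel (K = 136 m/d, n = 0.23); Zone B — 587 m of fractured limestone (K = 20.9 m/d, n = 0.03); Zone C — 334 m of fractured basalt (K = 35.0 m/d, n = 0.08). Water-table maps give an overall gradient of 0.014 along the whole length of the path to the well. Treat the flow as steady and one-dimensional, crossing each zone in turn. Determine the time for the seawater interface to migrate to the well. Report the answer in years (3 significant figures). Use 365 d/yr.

0.963 years

Steady 1-D flow in series ⇒ the Darcy flux q is identical in every zone and the zone head losses add (resistances L/K in series).
Σ(L/K) = 570/136 + 587/20.9 + 334/35.0 = 4.191 + 28.09 + 9.543 = 41.82 d
K_eq = L_total / Σ(L/K) = 1491 / 41.82 = 35.65 m/d
q = K_eq · i = 35.65 × 0.014 = 0.4991 m/d (same in every zone)
Zone A: v = q/n = 0.4991/0.23 = 2.170 m/d → t_A = 570/2.170 = 262.7 d
Zone B: v = q/n = 0.4991/0.03 = 16.64 m/d → t_B = 587/16.64 = 35.28 d
Zone C: v = q/n = 0.4991/0.08 = 6.239 m/d → t_C = 334/6.239 = 53.53 d
Total t = 262.7 + 35.28 + 53.53 = 351.5 d
   = 351.5 / 365 = 0.963 yr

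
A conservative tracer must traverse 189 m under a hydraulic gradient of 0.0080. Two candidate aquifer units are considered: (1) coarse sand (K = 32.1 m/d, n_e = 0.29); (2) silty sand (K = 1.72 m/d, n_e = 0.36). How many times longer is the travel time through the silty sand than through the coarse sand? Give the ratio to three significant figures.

23.2

Unit 1 (coarse sand): v = 32.1×0.0080/0.29 = 0.8855 m/d, t = 189/0.8855 = 213.4 d
Unit 2 (silty sand): v = 1.72×0.0080/0.36 = 0.03822 m/d, t = 189/0.03822 = 4945 d
t(silty sand) / t(coarse sand) = 4945/213.4 = 23.2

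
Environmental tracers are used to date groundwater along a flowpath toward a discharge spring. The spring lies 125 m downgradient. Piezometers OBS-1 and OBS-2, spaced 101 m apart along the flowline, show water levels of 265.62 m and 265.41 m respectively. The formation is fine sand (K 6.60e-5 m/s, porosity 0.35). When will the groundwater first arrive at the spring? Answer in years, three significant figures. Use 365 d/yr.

10.1 years

Hydraulic gradient i = (265.62 − 265.41) / 101 = 0.21 / 101 = 0.002079
K = 6.60e-5 m/s × 86400 s/d = 5.702 m/d
Specific discharge q = 5.702 × 0.002079 = 0.01186 m/d
Average linear velocity = 0.01186 / 0.35 = 0.03388 m/d
t = L / v = 125 / 0.03388 = 3690 d
   = 3690 / 365 = 10.1 yr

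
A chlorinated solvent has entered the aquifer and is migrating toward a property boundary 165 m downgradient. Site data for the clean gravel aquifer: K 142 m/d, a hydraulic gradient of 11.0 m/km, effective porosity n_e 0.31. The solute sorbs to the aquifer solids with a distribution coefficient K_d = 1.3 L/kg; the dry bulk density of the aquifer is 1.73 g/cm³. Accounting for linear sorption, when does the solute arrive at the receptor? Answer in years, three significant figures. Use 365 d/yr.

Darcy flux q = K·i = 142 × 0.011 = 1.562 m/d
Seepage velocity v = q / n = 1.562 / 0.31 = 5.039 m/d
Retardation R = 1 + ρ_b·K_d/n = 1 + 1.73×1.3/0.31 = 8.255
Contaminant velocity v_c = v/R = 5.039/8.255 = 0.6104 m/d
t = L/v_c = 165/0.6104 = 270.3 d
   = 270.3/365 = 0.741 yr

0.741 years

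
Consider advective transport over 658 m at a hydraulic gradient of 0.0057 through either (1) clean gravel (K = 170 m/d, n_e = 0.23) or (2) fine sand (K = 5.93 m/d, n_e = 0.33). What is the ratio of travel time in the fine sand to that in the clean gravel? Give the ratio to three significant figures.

Unit 1 (clean gravel): v = 170×0.0057/0.23 = 4.213 m/d, t = 658/4.213 = 156.2 d
Unit 2 (fine sand): v = 5.93×0.0057/0.33 = 0.1024 m/d, t = 658/0.1024 = 6424 d
t(fine sand) / t(clean gravel) = 6424/156.2 = 41.1

41.1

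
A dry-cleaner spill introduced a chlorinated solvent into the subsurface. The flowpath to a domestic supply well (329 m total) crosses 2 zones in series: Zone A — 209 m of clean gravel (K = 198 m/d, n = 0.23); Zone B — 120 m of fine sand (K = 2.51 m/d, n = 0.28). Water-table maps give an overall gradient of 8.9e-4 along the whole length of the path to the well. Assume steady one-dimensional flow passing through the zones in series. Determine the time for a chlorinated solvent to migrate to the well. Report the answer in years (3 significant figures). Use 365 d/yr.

37.3 years

For zones in series the flux q is common to all zones; the equivalent conductivity is the harmonic (thickness-weighted) mean, K_eq = L_total / Σ(L_j/K_j).
Σ(L/K) = 209/198 + 120/2.51 = 1.056 + 47.81 = 48.86 d
K_eq = L_total / Σ(L/K) = 329 / 48.86 = 6.733 m/d
q = K_eq · i = 6.733 × 8.9e-4 = 0.005992 m/d (same in every zone)
Zone A: v = q/n = 0.005992/0.23 = 0.02605 m/d → t_A = 209/0.02605 = 8022 d
Zone B: v = q/n = 0.005992/0.28 = 0.02140 m/d → t_B = 120/0.02140 = 5607 d
Total t = 8022 + 5607 = 13630 d
   = 13630 / 365 = 37.3 yr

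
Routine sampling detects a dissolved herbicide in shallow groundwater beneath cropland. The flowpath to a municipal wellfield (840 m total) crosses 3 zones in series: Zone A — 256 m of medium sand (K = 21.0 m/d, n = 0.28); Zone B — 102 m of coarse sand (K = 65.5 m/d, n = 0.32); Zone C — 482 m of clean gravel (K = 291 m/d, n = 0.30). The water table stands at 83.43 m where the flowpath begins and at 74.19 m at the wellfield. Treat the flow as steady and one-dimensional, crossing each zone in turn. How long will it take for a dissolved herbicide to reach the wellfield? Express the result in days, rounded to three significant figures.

415 days

Total head drop ΔH = 83.43 − 74.19 = 9.24 m
Steady 1-D flow in series ⇒ the Darcy flux q is identical in every zone and the zone head losses add (resistances L/K in series).
Σ(L/K) = 256/21.0 + 102/65.5 + 482/291 = 12.19 + 1.557 + 1.656 = 15.40 d
q = ΔH / Σ(L/K) = 9.24 / 15.40 = 0.5998 m/d (same in every zone)
Zone A: v = q/n = 0.5998/0.28 = 2.142 m/d → t_A = 256/2.142 = 119.5 d
Zone B: v = q/n = 0.5998/0.32 = 1.875 m/d → t_B = 102/1.875 = 54.41 d
Zone C: v = q/n = 0.5998/0.30 = 1.999 m/d → t_C = 482/1.999 = 241.1 d
Total t = 119.5 + 54.41 + 241.1 = 415.0 d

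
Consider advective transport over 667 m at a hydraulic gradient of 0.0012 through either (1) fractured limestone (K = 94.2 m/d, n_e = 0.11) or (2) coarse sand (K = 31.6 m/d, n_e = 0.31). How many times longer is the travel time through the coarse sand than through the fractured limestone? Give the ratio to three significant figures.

Unit 1 (fractured limestone): v = 94.2×0.0012/0.11 = 1.028 m/d, t = 667/1.028 = 649.1 d
Unit 2 (coarse sand): v = 31.6×0.0012/0.31 = 0.1223 m/d, t = 667/0.1223 = 5453 d
t(coarse sand) / t(fractured limestone) = 5453/649.1 = 8.40

8.40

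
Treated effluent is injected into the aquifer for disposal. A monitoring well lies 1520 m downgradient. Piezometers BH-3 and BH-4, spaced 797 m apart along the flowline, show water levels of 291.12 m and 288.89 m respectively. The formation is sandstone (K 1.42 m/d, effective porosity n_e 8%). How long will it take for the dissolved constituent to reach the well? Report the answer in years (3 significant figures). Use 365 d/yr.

Hydraulic gradient i = (291.12 − 288.89) / 797 = 2.23 / 797 = 0.002798
Specific discharge q = 1.42 × 0.002798 = 0.003973 m/d
Seepage velocity v = q / n = 0.003973 / 0.08 = 0.04966 m/d
t = L / v = 1520 / 0.04966 = 30610 d
   = 30610 / 365 = 83.9 yr

83.9 years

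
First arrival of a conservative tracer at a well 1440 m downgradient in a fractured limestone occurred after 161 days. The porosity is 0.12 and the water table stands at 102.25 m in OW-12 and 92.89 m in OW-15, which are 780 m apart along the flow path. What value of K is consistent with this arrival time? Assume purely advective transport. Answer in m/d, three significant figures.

89.4 m/d

Hydraulic gradient i = (102.25 − 92.89) / 780 = 9.36 / 780 = 0.01200
v = L / t = 1440 / 161 = 8.944 m/d
K = v · n / i = 8.944 × 0.12 / 0.01200 = 89.4 m/d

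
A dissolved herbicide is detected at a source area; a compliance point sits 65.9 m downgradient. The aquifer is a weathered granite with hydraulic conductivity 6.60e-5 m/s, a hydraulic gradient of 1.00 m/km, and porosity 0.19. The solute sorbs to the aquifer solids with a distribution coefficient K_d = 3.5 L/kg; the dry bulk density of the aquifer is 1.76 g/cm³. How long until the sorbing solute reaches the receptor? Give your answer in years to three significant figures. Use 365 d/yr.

201 years

K = 6.60e-5 m/s × 86400 s/d = 5.702 m/d
Darcy flux q = K·i = 5.702 × 0.0010 = 0.005702 m/d
v = Ki/n = 5.702·0.0010/0.19 = 0.03001 m/d
Retardation R = 1 + ρ_b·K_d/n = 1 + 1.76×3.5/0.19 = 33.42
Contaminant velocity v_c = v/R = 0.03001/33.42 = 8.980e-4 m/d
t = L/v_c = 65.9/8.980e-4 = 73380 d
   = 73380/365 = 201 yr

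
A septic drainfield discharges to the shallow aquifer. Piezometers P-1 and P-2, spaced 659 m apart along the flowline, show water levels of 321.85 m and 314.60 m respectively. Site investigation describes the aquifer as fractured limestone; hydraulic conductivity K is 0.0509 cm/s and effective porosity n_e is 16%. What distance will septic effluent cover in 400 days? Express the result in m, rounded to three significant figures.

Hydraulic gradient i = (321.85 − 314.60) / 659 = 7.25 / 659 = 0.01100
K = 0.0509 cm/s × 864 = 43.98 m/d
Darcy flux q = K·i = 43.98 × 0.01100 = 0.4838 m/d
Average linear velocity = 0.4838 / 0.16 = 3.024 m/d
L = v × T = 3.024 × 400 = 1210 m

1210 m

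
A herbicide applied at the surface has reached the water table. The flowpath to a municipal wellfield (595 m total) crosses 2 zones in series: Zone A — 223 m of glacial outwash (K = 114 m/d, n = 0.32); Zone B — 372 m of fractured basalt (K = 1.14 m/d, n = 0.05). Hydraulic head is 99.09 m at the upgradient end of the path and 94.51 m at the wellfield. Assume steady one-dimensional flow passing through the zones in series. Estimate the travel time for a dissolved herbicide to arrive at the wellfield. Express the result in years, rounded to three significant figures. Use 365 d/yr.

Total head drop ΔH = 99.09 − 94.51 = 4.58 m
Steady 1-D flow in series ⇒ the Darcy flux q is identical in every zone and the zone head losses add (resistances L/K in series).
Σ(L/K) = 223/114 + 372/1.14 = 1.956 + 326.3 = 328.3 d
q = ΔH / Σ(L/K) = 4.58 / 328.3 = 0.01395 m/d (same in every zone)
Zone A: v = q/n = 0.01395/0.32 = 0.04360 m/d → t_A = 223/0.04360 = 5115 d
Zone B: v = q/n = 0.01395/0.05 = 0.2790 m/d → t_B = 372/0.2790 = 1333 d
Total t = 5115 + 1333 = 6448 d
   = 6448 / 365 = 17.7 yr

17.7 years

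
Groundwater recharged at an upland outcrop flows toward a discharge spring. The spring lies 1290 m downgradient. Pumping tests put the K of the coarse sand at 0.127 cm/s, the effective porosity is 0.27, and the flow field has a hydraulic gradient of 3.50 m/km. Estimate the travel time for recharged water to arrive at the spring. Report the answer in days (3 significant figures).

907 days

K = 0.127 cm/s × 864 = 109.7 m/d
Specific discharge q = 109.7 × 0.0035 = 0.3840 m/d
Seepage velocity v = q / n = 0.3840 / 0.27 = 1.422 m/d
t = L / v = 1290 / 1.422 = 906.9 d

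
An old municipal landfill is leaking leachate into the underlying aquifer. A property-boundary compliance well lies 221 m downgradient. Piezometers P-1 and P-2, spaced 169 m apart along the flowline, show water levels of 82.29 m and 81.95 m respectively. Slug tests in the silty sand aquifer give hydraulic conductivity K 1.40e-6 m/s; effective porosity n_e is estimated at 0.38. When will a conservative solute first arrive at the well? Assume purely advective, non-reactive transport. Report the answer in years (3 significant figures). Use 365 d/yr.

Hydraulic gradient i = (82.29 − 81.95) / 169 = 0.34 / 169 = 0.002012
K = 1.40e-6 m/s × 86400 s/d = 0.1210 m/d
q = Ki = 0.1210 × 0.002012 = 2.434e-4 m/d
Seepage velocity v = q / n = 2.434e-4 / 0.38 = 6.404e-4 m/d
t = L / v = 221 / 6.404e-4 = 345100 d
   = 345100 / 365 = 945 yr

945 years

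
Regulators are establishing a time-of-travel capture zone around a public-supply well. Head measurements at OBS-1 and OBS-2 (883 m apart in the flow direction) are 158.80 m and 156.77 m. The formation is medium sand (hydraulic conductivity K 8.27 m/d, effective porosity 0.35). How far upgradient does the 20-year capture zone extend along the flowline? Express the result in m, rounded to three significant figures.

Hydraulic gradient i = (158.80 − 156.77) / 883 = 2.03 / 883 = 0.002299
q = Ki = 8.27 × 0.002299 = 0.01901 m/d
Average linear velocity = 0.01901 / 0.35 = 0.05432 m/d
T = 20 yr × 365 = 7300 d
L = v × T = 0.05432 × 7300 = 396.5 m

397 m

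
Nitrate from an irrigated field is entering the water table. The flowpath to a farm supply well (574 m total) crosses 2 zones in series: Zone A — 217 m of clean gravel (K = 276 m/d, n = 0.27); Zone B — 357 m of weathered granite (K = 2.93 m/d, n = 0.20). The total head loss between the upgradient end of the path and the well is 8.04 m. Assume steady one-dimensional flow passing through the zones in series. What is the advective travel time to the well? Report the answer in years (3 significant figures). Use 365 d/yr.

5.43 years

Continuity: the same q passes through each zone, so ΔH = q·Σ(L_j/K_j) — the zones act as resistances in series.
Σ(L/K) = 217/276 + 357/2.93 = 0.7862 + 121.8 = 122.6 d
q = ΔH / Σ(L/K) = 8.04 / 122.6 = 0.06556 m/d (same in every zone)
Zone A: v = q/n = 0.06556/0.27 = 0.2428 m/d → t_A = 217/0.2428 = 893.6 d
Zone B: v = q/n = 0.06556/0.20 = 0.3278 m/d → t_B = 357/0.3278 = 1089 d
Total t = 893.6 + 1089 = 1983 d
   = 1983 / 365 = 5.43 yr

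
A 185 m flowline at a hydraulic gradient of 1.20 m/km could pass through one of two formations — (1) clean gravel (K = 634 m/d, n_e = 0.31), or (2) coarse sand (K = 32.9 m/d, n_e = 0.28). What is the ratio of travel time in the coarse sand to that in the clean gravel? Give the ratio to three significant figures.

17.4

Unit 1 (clean gravel): v = 634×0.0012/0.31 = 2.454 m/d, t = 185/2.454 = 75.38 d
Unit 2 (coarse sand): v = 32.9×0.0012/0.28 = 0.1410 m/d, t = 185/0.1410 = 1312 d
t(coarse sand) / t(clean gravel) = 1312/75.38 = 17.4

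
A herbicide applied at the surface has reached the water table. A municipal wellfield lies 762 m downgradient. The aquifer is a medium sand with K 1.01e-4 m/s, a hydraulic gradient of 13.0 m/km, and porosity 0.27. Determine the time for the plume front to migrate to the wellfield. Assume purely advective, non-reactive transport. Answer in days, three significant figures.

K = 1.01e-4 m/s × 86400 s/d = 8.726 m/d
q = Ki = 8.726 × 0.013 = 0.1134 m/d
Average linear velocity = 0.1134 / 0.27 = 0.4202 m/d
t = L / v = 762 / 0.4202 = 1814 d

1810 days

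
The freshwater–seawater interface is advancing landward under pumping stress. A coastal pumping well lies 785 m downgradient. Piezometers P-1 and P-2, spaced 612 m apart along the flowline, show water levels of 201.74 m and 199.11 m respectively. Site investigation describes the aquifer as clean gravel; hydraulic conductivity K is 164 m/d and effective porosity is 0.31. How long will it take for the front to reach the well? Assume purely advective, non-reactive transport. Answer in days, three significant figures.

Hydraulic gradient i = (201.74 − 199.11) / 612 = 2.63 / 612 = 0.004297
q = Ki = 164 × 0.004297 = 0.7048 m/d
v_s = q/n_e = 0.7048/0.31 = 2.273 m/d
t = L / v = 785 / 2.273 = 345.3 d

345 days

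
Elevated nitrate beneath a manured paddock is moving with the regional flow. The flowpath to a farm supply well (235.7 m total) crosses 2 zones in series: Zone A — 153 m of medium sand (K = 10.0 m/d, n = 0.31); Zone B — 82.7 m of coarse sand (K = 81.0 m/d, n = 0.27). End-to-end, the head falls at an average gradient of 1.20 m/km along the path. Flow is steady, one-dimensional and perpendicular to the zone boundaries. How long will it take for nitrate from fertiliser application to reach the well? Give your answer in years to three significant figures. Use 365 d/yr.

Continuity: the same q passes through each zone, so ΔH = q·Σ(L_j/K_j) — the zones act as resistances in series.
Σ(L/K) = 153/10.0 + 82.7/81.0 = 15.30 + 1.021 = 16.32 d
K_eq = L_total / Σ(L/K) = 235.7 / 16.32 = 14.44 m/d
q = K_eq · i = 14.44 × 0.0012 = 0.01733 m/d (same in every zone)
Zone A: v = q/n = 0.01733/0.31 = 0.05590 m/d → t_A = 153/0.05590 = 2737 d
Zone B: v = q/n = 0.01733/0.27 = 0.06418 m/d → t_B = 82.7/0.06418 = 1288 d
Total t = 2737 + 1288 = 4025 d
   = 4025 / 365 = 11.0 yr

11.0 years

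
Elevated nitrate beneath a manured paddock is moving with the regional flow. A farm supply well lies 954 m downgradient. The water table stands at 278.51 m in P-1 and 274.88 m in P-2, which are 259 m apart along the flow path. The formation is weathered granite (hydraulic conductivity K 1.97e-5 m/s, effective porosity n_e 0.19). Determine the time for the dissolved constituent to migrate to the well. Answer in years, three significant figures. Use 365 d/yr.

Hydraulic gradient i = (278.51 − 274.88) / 259 = 3.63 / 259 = 0.01402
K = 1.97e-5 m/s × 86400 s/d = 1.702 m/d
Darcy flux q = K·i = 1.702 × 0.01402 = 0.02386 m/d
Average linear velocity = 0.02386 / 0.19 = 0.1256 m/d
t = L / v = 954 / 0.1256 = 7598 d
   = 7598 / 365 = 20.8 yr

20.8 years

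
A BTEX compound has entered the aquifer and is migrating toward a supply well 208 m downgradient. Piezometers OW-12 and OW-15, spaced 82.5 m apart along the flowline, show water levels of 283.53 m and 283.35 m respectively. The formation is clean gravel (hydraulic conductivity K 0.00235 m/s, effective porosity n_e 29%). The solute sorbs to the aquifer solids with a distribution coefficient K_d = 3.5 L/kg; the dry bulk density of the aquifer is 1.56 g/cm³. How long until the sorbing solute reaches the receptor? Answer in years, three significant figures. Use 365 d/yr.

7.40 years

Hydraulic gradient i = (283.53 − 283.35) / 82.5 = 0.18 / 82.5 = 0.002182
K = 0.00235 m/s × 86400 s/d = 203.0 m/d
Darcy flux q = K·i = 203.0 × 0.002182 = 0.4430 m/d
v_s = q/n_e = 0.4430/0.29 = 1.528 m/d
Retardation R = 1 + ρ_b·K_d/n = 1 + 1.56×3.5/0.29 = 19.83
Contaminant velocity v_c = v/R = 1.528/19.83 = 0.07704 m/d
t = L/v_c = 208/0.07704 = 2700 d
   = 2700/365 = 7.40 yr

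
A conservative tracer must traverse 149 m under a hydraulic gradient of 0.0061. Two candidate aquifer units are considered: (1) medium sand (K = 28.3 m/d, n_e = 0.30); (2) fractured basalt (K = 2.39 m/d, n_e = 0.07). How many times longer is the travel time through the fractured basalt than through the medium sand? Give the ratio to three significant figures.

Unit 1 (medium sand): v = 28.3×0.0061/0.30 = 0.5754 m/d, t = 149/0.5754 = 258.9 d
Unit 2 (fractured basalt): v = 2.39×0.0061/0.07 = 0.2083 m/d, t = 149/0.2083 = 715.4 d
t(fractured basalt) / t(medium sand) = 715.4/258.9 = 2.76

2.76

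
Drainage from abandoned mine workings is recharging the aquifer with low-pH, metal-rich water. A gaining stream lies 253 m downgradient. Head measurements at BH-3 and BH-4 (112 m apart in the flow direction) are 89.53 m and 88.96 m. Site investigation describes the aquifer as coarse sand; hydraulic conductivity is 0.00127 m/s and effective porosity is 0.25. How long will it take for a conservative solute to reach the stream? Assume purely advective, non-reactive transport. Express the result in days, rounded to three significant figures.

Hydraulic gradient i = (89.53 − 88.96) / 112 = 0.57 / 112 = 0.005089
K = 0.00127 m/s × 86400 s/d = 109.7 m/d
q = Ki = 109.7 × 0.005089 = 0.5584 m/d
v = Ki/n = 109.7·0.005089/0.25 = 2.234 m/d
t = L / v = 253 / 2.234 = 113.3 d

113 days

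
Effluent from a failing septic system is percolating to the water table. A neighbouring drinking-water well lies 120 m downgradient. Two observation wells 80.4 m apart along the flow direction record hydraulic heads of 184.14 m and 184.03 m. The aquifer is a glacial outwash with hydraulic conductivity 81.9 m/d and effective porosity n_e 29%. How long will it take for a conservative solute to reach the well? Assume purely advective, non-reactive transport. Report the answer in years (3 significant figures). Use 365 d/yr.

Hydraulic gradient i = (184.14 − 184.03) / 80.4 = 0.11 / 80.4 = 0.001368
q = Ki = 81.9 × 0.001368 = 0.1121 m/d
v = Ki/n = 81.9·0.001368/0.29 = 0.3864 m/d
t = L / v = 120 / 0.3864 = 310.6 d
   = 310.6 / 365 = 0.851 yr

0.851 years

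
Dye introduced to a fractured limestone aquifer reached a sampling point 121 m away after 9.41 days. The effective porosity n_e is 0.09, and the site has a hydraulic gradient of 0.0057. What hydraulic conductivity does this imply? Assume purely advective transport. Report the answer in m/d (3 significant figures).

203 m/d

v = L / t = 121 / 9.41 = 12.86 m/d
K = v · n / i = 12.86 × 0.09 / 0.0057 = 203 m/d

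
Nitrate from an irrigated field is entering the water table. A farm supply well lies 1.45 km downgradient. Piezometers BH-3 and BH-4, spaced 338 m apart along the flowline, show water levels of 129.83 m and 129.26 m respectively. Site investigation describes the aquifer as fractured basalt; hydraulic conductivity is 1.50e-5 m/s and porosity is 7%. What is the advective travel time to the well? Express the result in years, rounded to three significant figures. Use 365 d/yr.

127 years

Hydraulic gradient i = (129.83 − 129.26) / 338 = 0.57 / 338 = 0.001686
K = 1.50e-5 m/s × 86400 s/d = 1.296 m/d
Darcy flux q = K·i = 1.296 × 0.001686 = 0.002186 m/d
v_s = q/n_e = 0.002186/0.07 = 0.03122 m/d
L = 1.45 km = 1450 m
t = L / v = 1450 / 0.03122 = 46440 d
   = 46440 / 365 = 127 yr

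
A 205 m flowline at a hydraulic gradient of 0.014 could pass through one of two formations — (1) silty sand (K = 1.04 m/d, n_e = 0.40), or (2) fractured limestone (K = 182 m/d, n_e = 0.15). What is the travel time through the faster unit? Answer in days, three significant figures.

12.1 days

Unit 1 (silty sand): v = 1.04×0.014/0.40 = 0.03640 m/d, t = 205/0.03640 = 5632 d
Unit 2 (fractured limestone): v = 182×0.014/0.15 = 16.99 m/d, t = 205/16.99 = 12.07 d
Faster unit: t = 12.1 d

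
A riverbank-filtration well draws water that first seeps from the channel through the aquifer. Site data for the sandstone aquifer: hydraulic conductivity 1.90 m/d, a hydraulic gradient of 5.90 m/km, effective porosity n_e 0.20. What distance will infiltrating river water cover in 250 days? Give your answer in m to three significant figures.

Darcy flux q = K·i = 1.90 × 0.0059 = 0.01121 m/d
v_s = q/n_e = 0.01121/0.20 = 0.05605 m/d
L = v × T = 0.05605 × 250 = 14.01 m

14.0 m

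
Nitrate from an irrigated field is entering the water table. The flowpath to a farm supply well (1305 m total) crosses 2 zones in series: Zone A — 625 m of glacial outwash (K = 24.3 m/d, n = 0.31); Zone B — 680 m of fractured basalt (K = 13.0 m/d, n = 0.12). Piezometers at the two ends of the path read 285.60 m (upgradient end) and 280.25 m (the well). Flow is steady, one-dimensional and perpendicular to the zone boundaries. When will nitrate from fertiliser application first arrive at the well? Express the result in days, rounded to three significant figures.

Total head drop ΔH = 285.60 − 280.25 = 5.35 m
Steady 1-D flow in series ⇒ the Darcy flux q is identical in every zone and the zone head losses add (resistances L/K in series).
Σ(L/K) = 625/24.3 + 680/13.0 = 25.72 + 52.31 = 78.03 d
q = ΔH / Σ(L/K) = 5.35 / 78.03 = 0.06857 m/d (same in every zone)
Zone A: v = q/n = 0.06857/0.31 = 0.2212 m/d → t_A = 625/0.2212 = 2826 d
Zone B: v = q/n = 0.06857/0.12 = 0.5714 m/d → t_B = 680/0.5714 = 1190 d
Total t = 2826 + 1190 = 4016 d

4020 days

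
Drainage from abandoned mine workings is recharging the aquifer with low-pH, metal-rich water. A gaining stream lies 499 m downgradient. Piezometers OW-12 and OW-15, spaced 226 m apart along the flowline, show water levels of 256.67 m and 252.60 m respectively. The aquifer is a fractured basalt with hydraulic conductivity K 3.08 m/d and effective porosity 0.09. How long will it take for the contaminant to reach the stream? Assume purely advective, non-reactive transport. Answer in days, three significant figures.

810 days

Hydraulic gradient i = (256.67 − 252.60) / 226 = 4.07 / 226 = 0.01801
q = Ki = 3.08 × 0.01801 = 0.05547 m/d
v = Ki/n = 3.08·0.01801/0.09 = 0.6163 m/d
t = L / v = 499 / 0.6163 = 809.7 d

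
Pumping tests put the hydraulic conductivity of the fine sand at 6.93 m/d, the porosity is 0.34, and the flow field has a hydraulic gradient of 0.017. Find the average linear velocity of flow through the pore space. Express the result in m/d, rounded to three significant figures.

0.347 m/d

q = Ki = 6.93 × 0.017 = 0.1178 m/d
v = Ki/n = 6.93·0.017/0.34 = 0.3465 m/d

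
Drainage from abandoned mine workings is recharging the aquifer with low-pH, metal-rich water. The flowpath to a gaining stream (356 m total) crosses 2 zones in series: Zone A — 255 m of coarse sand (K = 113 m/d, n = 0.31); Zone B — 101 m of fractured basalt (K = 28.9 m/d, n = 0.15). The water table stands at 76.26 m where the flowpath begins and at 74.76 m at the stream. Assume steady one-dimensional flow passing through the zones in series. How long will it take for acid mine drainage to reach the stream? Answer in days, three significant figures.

Total head drop ΔH = 76.26 − 74.76 = 1.50 m
Continuity: the same q passes through each zone, so ΔH = q·Σ(L_j/K_j) — the zones act as resistances in series.
Σ(L/K) = 255/113 + 101/28.9 = 2.257 + 3.495 = 5.751 d
q = ΔH / Σ(L/K) = 1.50 / 5.751 = 0.2608 m/d (same in every zone)
Zone A: v = q/n = 0.2608/0.31 = 0.8413 m/d → t_A = 255/0.8413 = 303.1 d
Zone B: v = q/n = 0.2608/0.15 = 1.739 m/d → t_B = 101/1.739 = 58.09 d
Total t = 303.1 + 58.09 = 361.2 d

361 days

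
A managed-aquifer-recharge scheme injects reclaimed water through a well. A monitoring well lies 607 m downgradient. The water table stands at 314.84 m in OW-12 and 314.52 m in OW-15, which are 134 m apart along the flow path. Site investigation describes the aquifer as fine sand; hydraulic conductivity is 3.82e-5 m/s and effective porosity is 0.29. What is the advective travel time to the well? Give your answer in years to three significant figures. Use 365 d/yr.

Hydraulic gradient i = (314.84 − 314.52) / 134 = 0.32 / 134 = 0.002388
K = 3.82e-5 m/s × 86400 s/d = 3.300 m/d
Specific discharge q = 3.300 × 0.002388 = 0.007882 m/d
v_s = q/n_e = 0.007882/0.29 = 0.02718 m/d
t = L / v = 607 / 0.02718 = 22330 d
   = 22330 / 365 = 61.2 yr

61.2 years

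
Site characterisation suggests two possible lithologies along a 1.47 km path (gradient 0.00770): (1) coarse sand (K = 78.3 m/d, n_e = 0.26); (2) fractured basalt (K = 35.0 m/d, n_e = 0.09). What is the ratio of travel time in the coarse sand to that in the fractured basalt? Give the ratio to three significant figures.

1.29

Unit 1 (coarse sand): v = 78.3×0.0077/0.26 = 2.319 m/d, t = 1470/2.319 = 633.9 d
Unit 2 (fractured basalt): v = 35.0×0.0077/0.09 = 2.994 m/d, t = 1470/2.994 = 490.9 d
t(coarse sand) / t(fractured basalt) = 633.9/490.9 = 1.29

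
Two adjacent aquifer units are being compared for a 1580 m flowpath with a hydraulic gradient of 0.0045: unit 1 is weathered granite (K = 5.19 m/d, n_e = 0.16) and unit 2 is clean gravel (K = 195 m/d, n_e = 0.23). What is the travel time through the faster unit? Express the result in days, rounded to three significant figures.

Unit 1 (weathered granite): v = 5.19×0.0045/0.16 = 0.1460 m/d, t = 1580/0.1460 = 10820 d
Unit 2 (clean gravel): v = 195×0.0045/0.23 = 3.815 m/d, t = 1580/3.815 = 414.1 d
Faster unit: t = 414 d

414 days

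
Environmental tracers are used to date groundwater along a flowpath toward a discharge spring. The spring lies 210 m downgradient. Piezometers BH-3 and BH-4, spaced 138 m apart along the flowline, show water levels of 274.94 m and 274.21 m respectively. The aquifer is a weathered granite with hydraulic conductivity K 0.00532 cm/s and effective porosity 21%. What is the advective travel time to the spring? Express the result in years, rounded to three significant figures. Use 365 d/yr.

Hydraulic gradient i = (274.94 − 274.21) / 138 = 0.73 / 138 = 0.005290
K = 0.00532 cm/s × 864 = 4.596 m/d
Darcy flux q = K·i = 4.596 × 0.005290 = 0.02431 m/d
v_s = q/n_e = 0.02431/0.21 = 0.1158 m/d
t = L / v = 210 / 0.1158 = 1814 d
   = 1814 / 365 = 4.97 yr

4.97 years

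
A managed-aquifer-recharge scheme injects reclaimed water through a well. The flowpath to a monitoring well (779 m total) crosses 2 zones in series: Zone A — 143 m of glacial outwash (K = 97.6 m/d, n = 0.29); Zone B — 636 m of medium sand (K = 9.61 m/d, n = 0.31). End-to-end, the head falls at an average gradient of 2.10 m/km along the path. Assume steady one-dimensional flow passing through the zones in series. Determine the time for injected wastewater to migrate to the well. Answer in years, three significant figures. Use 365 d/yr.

Steady 1-D flow in series ⇒ the Darcy flux q is identical in every zone and the zone head losses add (resistances L/K in series).
Σ(L/K) = 143/97.6 + 636/9.61 = 1.465 + 66.18 = 67.65 d
K_eq = L_total / Σ(L/K) = 779 / 67.65 = 11.52 m/d
q = K_eq · i = 11.52 × 0.0021 = 0.02418 m/d (same in every zone)
Zone A: v = q/n = 0.02418/0.29 = 0.08339 m/d → t_A = 143/0.08339 = 1715 d
Zone B: v = q/n = 0.02418/0.31 = 0.07801 m/d → t_B = 636/0.07801 = 8153 d
Total t = 1715 + 8153 = 9868 d
   = 9868 / 365 = 27.0 yr

27.0 years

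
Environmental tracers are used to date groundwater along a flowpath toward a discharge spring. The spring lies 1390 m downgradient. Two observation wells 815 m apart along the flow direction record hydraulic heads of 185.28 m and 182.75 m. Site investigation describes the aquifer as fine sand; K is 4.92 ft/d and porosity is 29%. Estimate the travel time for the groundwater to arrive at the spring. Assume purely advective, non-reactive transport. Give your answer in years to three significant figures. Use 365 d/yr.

237 years

Hydraulic gradient i = (185.28 − 182.75) / 815 = 2.53 / 815 = 0.003104
K = 4.92 ft/d × 0.3048 = 1.500 m/d
q = Ki = 1.500 × 0.003104 = 0.004655 m/d
Average linear velocity = 0.004655 / 0.29 = 0.01605 m/d
t = L / v = 1390 / 0.01605 = 86590 d
   = 86590 / 365 = 237 yr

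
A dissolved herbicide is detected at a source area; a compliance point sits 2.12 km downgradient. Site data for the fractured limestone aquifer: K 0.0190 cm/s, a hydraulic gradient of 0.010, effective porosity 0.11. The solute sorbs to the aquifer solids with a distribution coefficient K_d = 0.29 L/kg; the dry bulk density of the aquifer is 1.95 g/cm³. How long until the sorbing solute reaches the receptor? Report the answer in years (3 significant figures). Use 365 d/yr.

K = 0.0190 cm/s × 864 = 16.42 m/d
q = Ki = 16.42 × 0.010 = 0.1642 m/d
v = Ki/n = 16.42·0.010/0.11 = 1.492 m/d
Retardation R = 1 + ρ_b·K_d/n = 1 + 1.95×0.29/0.11 = 6.141
Contaminant velocity v_c = v/R = 1.492/6.141 = 0.2430 m/d
L = 2.12 km = 2120 m
t = L/v_c = 2120/0.2430 = 8724 d
   = 8724/365 = 23.9 yr

23.9 years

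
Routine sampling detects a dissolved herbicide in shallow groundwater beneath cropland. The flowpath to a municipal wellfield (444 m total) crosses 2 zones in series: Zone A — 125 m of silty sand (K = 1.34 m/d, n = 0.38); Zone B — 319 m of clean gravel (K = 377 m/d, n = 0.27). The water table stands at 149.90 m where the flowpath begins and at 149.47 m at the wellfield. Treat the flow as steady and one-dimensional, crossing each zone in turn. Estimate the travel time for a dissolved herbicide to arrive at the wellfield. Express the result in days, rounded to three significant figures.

Total head drop ΔH = 149.90 − 149.47 = 0.43 m
Steady 1-D flow in series ⇒ the Darcy flux q is identical in every zone and the zone head losses add (resistances L/K in series).
Σ(L/K) = 125/1.34 + 319/377 = 93.28 + 0.8462 = 94.13 d
q = ΔH / Σ(L/K) = 0.43 / 94.13 = 0.004568 m/d (same in every zone)
Zone A: v = q/n = 0.004568/0.38 = 0.01202 m/d → t_A = 125/0.01202 = 10400 d
Zone B: v = q/n = 0.004568/0.27 = 0.01692 m/d → t_B = 319/0.01692 = 18850 d
Total t = 10400 + 18850 = 29250 d

29300 days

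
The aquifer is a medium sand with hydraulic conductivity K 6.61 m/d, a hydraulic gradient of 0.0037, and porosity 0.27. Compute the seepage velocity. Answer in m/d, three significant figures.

0.0906 m/d

Specific discharge q = 6.61 × 0.0037 = 0.02446 m/d
Average linear velocity = 0.02446 / 0.27 = 0.09058 m/d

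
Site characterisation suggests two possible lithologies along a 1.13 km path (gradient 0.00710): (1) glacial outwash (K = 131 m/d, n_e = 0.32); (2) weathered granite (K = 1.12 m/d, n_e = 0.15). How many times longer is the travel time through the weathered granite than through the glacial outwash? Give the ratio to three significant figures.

Unit 1 (glacial outwash): v = 131×0.0071/0.32 = 2.907 m/d, t = 1130/2.907 = 388.8 d
Unit 2 (weathered granite): v = 1.12×0.0071/0.15 = 0.05301 m/d, t = 1130/0.05301 = 21320 d
t(weathered granite) / t(glacial outwash) = 21320/388.8 = 54.8

54.8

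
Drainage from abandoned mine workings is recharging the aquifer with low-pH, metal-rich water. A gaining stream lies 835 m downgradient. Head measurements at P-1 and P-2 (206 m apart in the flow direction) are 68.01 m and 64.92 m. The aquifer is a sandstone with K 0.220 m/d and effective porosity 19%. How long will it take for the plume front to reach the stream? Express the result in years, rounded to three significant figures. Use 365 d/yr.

132 years

Hydraulic gradient i = (68.01 − 64.92) / 206 = 3.09 / 206 = 0.01500
Darcy flux q = K·i = 0.220 × 0.01500 = 0.003300 m/d
v = Ki/n = 0.220·0.01500/0.19 = 0.01737 m/d
t = L / v = 835 / 0.01737 = 48080 d
   = 48080 / 365 = 132 yr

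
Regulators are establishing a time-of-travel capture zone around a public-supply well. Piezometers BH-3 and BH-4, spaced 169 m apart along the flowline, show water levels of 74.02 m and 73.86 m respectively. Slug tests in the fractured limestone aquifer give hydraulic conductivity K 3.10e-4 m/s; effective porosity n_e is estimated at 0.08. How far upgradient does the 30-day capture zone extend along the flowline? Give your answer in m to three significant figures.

Hydraulic gradient i = (74.02 − 73.86) / 169 = 0.16 / 169 = 9.467e-4
K = 3.10e-4 m/s × 86400 s/d = 26.78 m/d
q = Ki = 26.78 × 9.467e-4 = 0.02536 m/d
Seepage velocity v = q / n = 0.02536 / 0.08 = 0.3170 m/d
L = v × T = 0.3170 × 30 = 9.509 m

9.51 m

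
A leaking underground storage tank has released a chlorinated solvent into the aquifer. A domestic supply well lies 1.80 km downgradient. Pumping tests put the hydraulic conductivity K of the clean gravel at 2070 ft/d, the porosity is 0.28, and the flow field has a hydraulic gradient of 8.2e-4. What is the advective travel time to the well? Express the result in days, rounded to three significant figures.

K = 2070 ft/d × 0.3048 = 630.9 m/d
q = Ki = 630.9 × 8.2e-4 = 0.5174 m/d
Average linear velocity = 0.5174 / 0.28 = 1.848 m/d
L = 1.80 km = 1800 m
t = L / v = 1800 / 1.848 = 974.2 d

974 days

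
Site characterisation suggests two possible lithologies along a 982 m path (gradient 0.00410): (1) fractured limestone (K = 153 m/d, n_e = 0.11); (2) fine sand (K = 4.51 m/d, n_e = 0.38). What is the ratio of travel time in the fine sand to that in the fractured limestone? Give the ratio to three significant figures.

Unit 1 (fractured limestone): v = 153×0.0041/0.11 = 5.703 m/d, t = 982/5.703 = 172.2 d
Unit 2 (fine sand): v = 4.51×0.0041/0.38 = 0.04866 m/d, t = 982/0.04866 = 20180 d
t(fine sand) / t(fractured limestone) = 20180/172.2 = 117

117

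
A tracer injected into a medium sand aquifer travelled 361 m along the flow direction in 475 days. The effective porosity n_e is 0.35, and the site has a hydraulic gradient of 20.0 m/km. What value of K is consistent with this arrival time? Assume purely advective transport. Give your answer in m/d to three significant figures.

13.3 m/d

v = L / t = 361 / 475 = 0.7600 m/d
K = v · n / i = 0.7600 × 0.35 / 0.020 = 13.3 m/d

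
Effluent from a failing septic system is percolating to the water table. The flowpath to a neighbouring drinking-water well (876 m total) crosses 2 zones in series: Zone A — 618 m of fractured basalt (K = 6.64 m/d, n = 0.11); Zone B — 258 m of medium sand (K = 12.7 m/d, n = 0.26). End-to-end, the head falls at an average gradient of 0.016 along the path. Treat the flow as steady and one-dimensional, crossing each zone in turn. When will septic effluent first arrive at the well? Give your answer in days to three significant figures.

Continuity: the same q passes through each zone, so ΔH = q·Σ(L_j/K_j) — the zones act as resistances in series.
Σ(L/K) = 618/6.64 + 258/12.7 = 93.07 + 20.31 = 113.4 d
K_eq = L_total / Σ(L/K) = 876 / 113.4 = 7.726 m/d
q = K_eq · i = 7.726 × 0.016 = 0.1236 m/d (same in every zone)
Zone A: v = q/n = 0.1236/0.11 = 1.124 m/d → t_A = 618/1.124 = 549.9 d
Zone B: v = q/n = 0.1236/0.26 = 0.4754 m/d → t_B = 258/0.4754 = 542.7 d
Total t = 549.9 + 542.7 = 1093 d

1090 days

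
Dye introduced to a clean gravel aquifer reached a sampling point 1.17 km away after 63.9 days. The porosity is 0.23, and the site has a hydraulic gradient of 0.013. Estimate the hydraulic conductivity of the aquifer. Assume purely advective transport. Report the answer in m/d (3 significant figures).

L = 1.17 km = 1170 m
v = L / t = 1170 / 63.9 = 18.31 m/d
K = v · n / i = 18.31 × 0.23 / 0.013 = 324 m/d

324 m/d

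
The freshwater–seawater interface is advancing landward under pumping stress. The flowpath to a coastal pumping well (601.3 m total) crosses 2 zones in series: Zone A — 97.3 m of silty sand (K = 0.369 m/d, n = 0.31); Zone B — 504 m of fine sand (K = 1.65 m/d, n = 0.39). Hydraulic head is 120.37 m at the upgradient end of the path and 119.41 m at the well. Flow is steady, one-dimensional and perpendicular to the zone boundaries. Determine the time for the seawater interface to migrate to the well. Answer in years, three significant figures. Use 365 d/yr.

Total head drop ΔH = 120.37 − 119.41 = 0.96 m
Continuity: the same q passes through each zone, so ΔH = q·Σ(L_j/K_j) — the zones act as resistances in series.
Σ(L/K) = 97.3/0.369 + 504/1.65 = 263.7 + 305.5 = 569.1 d
q = ΔH / Σ(L/K) = 0.96 / 569.1 = 0.001687 m/d (same in every zone)
Zone A: v = q/n = 0.001687/0.31 = 0.005441 m/d → t_A = 97.3/0.005441 = 17880 d
Zone B: v = q/n = 0.001687/0.39 = 0.004325 m/d → t_B = 504/0.004325 = 116500 d
Total t = 17880 + 116500 = 134400 d
   = 134400 / 365 = 368 yr

368 years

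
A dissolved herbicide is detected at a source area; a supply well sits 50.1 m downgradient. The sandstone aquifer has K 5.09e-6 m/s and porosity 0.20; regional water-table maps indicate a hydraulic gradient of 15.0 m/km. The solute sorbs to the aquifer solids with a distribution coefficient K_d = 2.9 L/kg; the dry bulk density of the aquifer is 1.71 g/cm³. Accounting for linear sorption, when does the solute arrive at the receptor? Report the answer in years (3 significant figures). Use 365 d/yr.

107 years

K = 5.09e-6 m/s × 86400 s/d = 0.4398 m/d
Darcy flux q = K·i = 0.4398 × 0.015 = 0.006597 m/d
Average linear velocity = 0.006597 / 0.20 = 0.03298 m/d
Retardation R = 1 + ρ_b·K_d/n = 1 + 1.71×2.9/0.20 = 25.79
Contaminant velocity v_c = v/R = 0.03298/25.79 = 0.001279 m/d
t = L/v_c = 50.1/0.001279 = 39180 d
   = 39180/365 = 107 yr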